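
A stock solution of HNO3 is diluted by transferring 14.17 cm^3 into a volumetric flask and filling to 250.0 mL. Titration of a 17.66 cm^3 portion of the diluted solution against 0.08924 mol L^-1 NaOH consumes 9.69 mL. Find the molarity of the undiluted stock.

n(NaOH) = 0.08924 x 0.009690 = 0.0008647 mol.
n(HNO3) in the aliquot = 0.0008647 mol.
[diluted HNO3] = 0.0008647 / 0.01766 = 0.04897 M.
Dilution factor = 250.0/14.17 = 17.64, so [stock] = 0.04897 x 17.64 = 0.864 M.

0.864 M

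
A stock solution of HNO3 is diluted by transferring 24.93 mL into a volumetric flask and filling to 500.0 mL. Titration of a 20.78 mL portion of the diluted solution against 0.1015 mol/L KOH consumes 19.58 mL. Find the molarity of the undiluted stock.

n(KOH) = 0.1015 x 0.01958 = 0.001987 mol.
n(HNO3) in the aliquot = 0.001987 mol.
[diluted HNO3] = 0.001987 / 0.02078 = 0.09564 M.
Dilution factor = 500.0/24.93 = 20.06, so [stock] = 0.09564 x 20.06 = 1.92 M.

1.92 M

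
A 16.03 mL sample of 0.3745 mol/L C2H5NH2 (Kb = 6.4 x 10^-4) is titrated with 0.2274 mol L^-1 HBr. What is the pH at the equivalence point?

5.83

n(C2H5NH2) = 0.3745 x 0.01603 = 0.006003 mol; V(HBr) at equivalence = 0.006003/0.2274 = 0.02640 L.
At equivalence the base is fully converted to C2H5NH3+; total volume = 0.04243 L, so [C2H5NH3+] = 0.006003/0.04243 = 0.1415 M.
Ka(C2H5NH3+) = Kw/Kb = 1.0e-14 / 6.4 x 10^-4 = 1.56e-11.
[H^+] = sqrt(Ka x [C2H5NH3+]) = sqrt(1.56e-11 x 0.1415) = 1.49e-6 M.
pH = -log(1.49e-6) = 5.83.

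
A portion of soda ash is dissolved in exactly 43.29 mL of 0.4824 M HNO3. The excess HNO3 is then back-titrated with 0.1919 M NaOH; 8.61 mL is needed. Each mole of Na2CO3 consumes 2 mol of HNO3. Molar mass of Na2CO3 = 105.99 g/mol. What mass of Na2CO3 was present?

Total n(HNO3) added = 0.4824 x 0.04329 = 0.02088 mol.
n(NaOH) used = 0.1919 x 0.008610 = 0.001652 mol, which equals the excess n(HNO3).
So n(HNO3) consumed by the sample = 0.02088 - 0.001652 = 0.01923 mol.
n(Na2CO3) = 0.01923 / 2 = 0.009615 mol.
mass = 0.009615 mol x 105.99 g/mol = 1.02 g.

1.02 g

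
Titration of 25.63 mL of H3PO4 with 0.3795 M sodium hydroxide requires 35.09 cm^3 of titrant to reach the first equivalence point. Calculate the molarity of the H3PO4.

n(NaOH) = 0.3795 x 0.03509 = 0.01332 mol.
At the first equivalence point, 1 mol OH^- react per mol H3PO4, so n(H3PO4) = 0.01332 / 1 = 0.01332 mol.
[H3PO4] = 0.01332 / 0.02563 L = 0.520 M.

0.520 M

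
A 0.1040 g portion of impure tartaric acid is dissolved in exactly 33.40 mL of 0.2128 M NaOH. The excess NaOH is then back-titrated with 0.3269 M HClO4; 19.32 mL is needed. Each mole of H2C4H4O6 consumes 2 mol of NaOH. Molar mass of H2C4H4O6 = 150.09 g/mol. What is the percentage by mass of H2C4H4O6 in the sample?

Total n(NaOH) added = 0.2128 x 0.03340 = 0.007108 mol.
n(HClO4) used = 0.3269 x 0.01932 = 0.006316 mol, which equals the excess n(NaOH).
So n(NaOH) consumed by the sample = 0.007108 - 0.006316 = 0.0007918 mol.
n(H2C4H4O6) = 0.0007918 / 2 = 0.0003959 mol.
mass H2C4H4O6 = 0.0003959 x 150.09 = 0.05942 g, so %H2C4H4O6 = 0.05942/0.1040 x 100 = 57.1%.

57.1%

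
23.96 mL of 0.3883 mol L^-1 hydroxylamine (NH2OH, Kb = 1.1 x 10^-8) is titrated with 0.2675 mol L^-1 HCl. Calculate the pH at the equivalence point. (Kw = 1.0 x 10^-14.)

3.42

n(NH2OH) = 0.3883 x 0.02396 = 0.009304 mol; V(HCl) at equivalence = 0.009304/0.2675 = 0.03478 L.
At equivalence the base is fully converted to NH3OH+; total volume = 0.05874 L, so [NH3OH+] = 0.009304/0.05874 = 0.1584 M.
Ka(NH3OH+) = Kw/Kb = 1.0e-14 / 1.1 x 10^-8 = 9.09e-7.
[H^+] = sqrt(Ka x [NH3OH+]) = sqrt(9.09e-7 x 0.1584) = 0.000379 M.
pH = -log(0.000379) = 3.42.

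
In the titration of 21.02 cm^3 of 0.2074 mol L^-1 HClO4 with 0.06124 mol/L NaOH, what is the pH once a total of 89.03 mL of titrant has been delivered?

12.00

n(acid) = 0.2074 x 0.02102 = 0.004360 mol; n(NaOH) added = 0.06124 x 0.08903 = 0.005452 mol.
Base is in excess by 0.005452 - 0.004360 = 0.001093 mol in a total volume of 0.1100 L.
[OH^-] = 0.001093/0.1100 = 0.009929 M, so pOH = 2.00 and pH = 14.00 - 2.00 = 12.00.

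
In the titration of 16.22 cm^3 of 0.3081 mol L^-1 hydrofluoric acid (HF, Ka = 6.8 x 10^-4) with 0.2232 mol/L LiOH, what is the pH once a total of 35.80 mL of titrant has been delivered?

12.76

n(acid) = 0.3081 x 0.01622 = 0.004997 mol; n(LiOH) added = 0.2232 x 0.03580 = 0.007991 mol.
Base is in excess by 0.007991 - 0.004997 = 0.002993 mol in a total volume of 0.05202 L.
[OH^-] = 0.002993/0.05202 = 0.05754 M, so pOH = 1.24 and pH = 14.00 - 1.24 = 12.76.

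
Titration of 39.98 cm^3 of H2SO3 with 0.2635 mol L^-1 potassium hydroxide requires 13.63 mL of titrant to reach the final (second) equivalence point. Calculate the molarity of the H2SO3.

0.0449 M

n(KOH) = 0.2635 x 0.01363 = 0.003592 mol.
At the final (second) equivalence point, 2 mol OH^- react per mol H2SO3, so n(H2SO3) = 0.003592 / 2 = 0.001796 mol.
[H2SO3] = 0.001796 / 0.03998 L = 0.0449 M.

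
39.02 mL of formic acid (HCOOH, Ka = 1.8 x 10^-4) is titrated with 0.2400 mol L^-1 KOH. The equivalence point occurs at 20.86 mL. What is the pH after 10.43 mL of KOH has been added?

10.43 mL is exactly half the equivalence volume (20.86/2), i.e. the half-equivalence point.
There, n(HA) = n(A^-), so pH = pKa = -log(1.8 x 10^-4) = 3.74.

3.74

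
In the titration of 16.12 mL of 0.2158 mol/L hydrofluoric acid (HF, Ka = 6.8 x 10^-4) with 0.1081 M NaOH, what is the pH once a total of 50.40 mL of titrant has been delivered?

12.47

n(acid) = 0.2158 x 0.01612 = 0.003479 mol; n(NaOH) added = 0.1081 x 0.05040 = 0.005448 mol.
Base is in excess by 0.005448 - 0.003479 = 0.001970 mol in a total volume of 0.06652 L.
[OH^-] = 0.001970/0.06652 = 0.02961 M, so pOH = 1.53 and pH = 14.00 - 1.53 = 12.47.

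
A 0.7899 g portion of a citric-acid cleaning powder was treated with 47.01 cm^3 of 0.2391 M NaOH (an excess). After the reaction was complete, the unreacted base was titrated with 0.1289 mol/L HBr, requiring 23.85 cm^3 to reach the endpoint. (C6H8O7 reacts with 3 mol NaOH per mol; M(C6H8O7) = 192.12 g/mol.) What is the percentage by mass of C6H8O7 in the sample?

Total n(NaOH) added = 0.2391 x 0.04701 = 0.01124 mol.
n(HBr) used = 0.1289 x 0.02385 = 0.003074 mol, which equals the excess n(NaOH).
So n(NaOH) consumed by the sample = 0.01124 - 0.003074 = 0.008166 mol.
n(C6H8O7) = 0.008166 / 3 = 0.002722 mol.
mass C6H8O7 = 0.002722 x 192.12 = 0.5229 g, so %C6H8O7 = 0.5229/0.7899 x 100 = 66.2%.

66.2%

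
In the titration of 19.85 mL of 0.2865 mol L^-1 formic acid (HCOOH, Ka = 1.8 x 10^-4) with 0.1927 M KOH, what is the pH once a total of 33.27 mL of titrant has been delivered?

n(acid) = 0.2865 x 0.01985 = 0.005687 mol; n(KOH) added = 0.1927 x 0.03327 = 0.006411 mol.
Base is in excess by 0.006411 - 0.005687 = 0.0007241 mol in a total volume of 0.05312 L.
[OH^-] = 0.0007241/0.05312 = 0.01363 M, so pOH = 1.87 and pH = 14.00 - 1.87 = 12.13.

12.13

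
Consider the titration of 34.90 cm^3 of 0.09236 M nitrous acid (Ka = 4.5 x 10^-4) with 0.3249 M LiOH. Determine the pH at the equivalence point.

8.10

n(HNO2) = 0.09236 x 0.03490 = 0.003223 mol; V(LiOH) at equivalence = 0.003223/0.3249 = 0.009921 L.
At equivalence all the acid is converted to NO2-; total volume = 0.03490 + 0.009921 = 0.04482 L, so [NO2-] = 0.003223/0.04482 = 0.07192 M.
Kb = Kw/Ka = 1.0e-14 / 4.5 x 10^-4 = 2.22e-11.
[OH^-] = sqrt(Kb x [NO2-]) = sqrt(2.22e-11 x 0.07192) = 1.26e-6 M.
pOH = 5.90, so pH = 14.00 - 5.90 = 8.10.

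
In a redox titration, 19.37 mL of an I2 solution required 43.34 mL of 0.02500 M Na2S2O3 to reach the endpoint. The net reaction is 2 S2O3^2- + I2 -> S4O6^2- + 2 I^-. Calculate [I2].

0.0280 M

n(Na2S2O3) = 0.02500 x 0.04334 = 0.001084 mol.
From the balanced equation, 2 mol Na2S2O3 reacts with 1 mol I2, so n(I2) = 0.001084 x 1/2 = 0.0005418 mol.
[I2] = 0.0005418 / 0.01937 L = 0.0280 M.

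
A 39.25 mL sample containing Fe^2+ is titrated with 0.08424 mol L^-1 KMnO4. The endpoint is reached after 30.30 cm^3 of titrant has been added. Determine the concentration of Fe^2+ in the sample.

0.325 M

n(KMnO4) = 0.08424 x 0.03030 = 0.002552 mol.
From the balanced equation, 1 mol KMnO4 reacts with 5 mol Fe^2+, so n(Fe^2+) = 0.002552 x 5/1 = 0.01276 mol.
[Fe^2+] = 0.01276 / 0.03925 L = 0.325 M.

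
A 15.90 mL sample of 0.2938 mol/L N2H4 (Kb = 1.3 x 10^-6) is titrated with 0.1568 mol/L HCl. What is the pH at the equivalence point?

4.55

n(N2H4) = 0.2938 x 0.01590 = 0.004671 mol; V(HCl) at equivalence = 0.004671/0.1568 = 0.02979 L.
At equivalence the base is fully converted to N2H5+; total volume = 0.04569 L, so [N2H5+] = 0.004671/0.04569 = 0.1022 M.
Ka(N2H5+) = Kw/Kb = 1.0e-14 / 1.3 x 10^-6 = 7.69e-9.
[H^+] = sqrt(Ka x [N2H5+]) = sqrt(7.69e-9 x 0.1022) = 2.80e-5 M.
pH = -log(2.80e-5) = 4.55.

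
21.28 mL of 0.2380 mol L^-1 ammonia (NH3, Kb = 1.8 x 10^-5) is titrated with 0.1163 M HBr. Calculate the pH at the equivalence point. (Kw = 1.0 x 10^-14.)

n(NH3) = 0.2380 x 0.02128 = 0.005065 mol; V(HBr) at equivalence = 0.005065/0.1163 = 0.04355 L.
At equivalence the base is fully converted to NH4+; total volume = 0.06483 L, so [NH4+] = 0.005065/0.06483 = 0.07812 M.
Ka(NH4+) = Kw/Kb = 1.0e-14 / 1.8 x 10^-5 = 5.56e-10.
[H^+] = sqrt(Ka x [NH4+]) = sqrt(5.56e-10 x 0.07812) = 6.59e-6 M.
pH = -log(6.59e-6) = 5.18.

5.18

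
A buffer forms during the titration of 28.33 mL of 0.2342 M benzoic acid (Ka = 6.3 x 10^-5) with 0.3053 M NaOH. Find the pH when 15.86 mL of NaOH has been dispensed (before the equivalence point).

Initial n(C6H5COOH) = 0.2342 x 0.02833 = 0.006635 mol.
n(NaOH) added = 0.3053 x 0.01586 = 0.004842 mol, converting that many moles of C6H5COOH to C6H5COO-.
Remaining n(C6H5COOH) = 0.001793 mol; n(C6H5COO-) = 0.004842 mol.
By Henderson-Hasselbalch, pH = pKa + log([A^-]/[HA]) = 4.20 + log(0.004842/0.001793) = 4.20 + (+0.43) = 4.63.

4.63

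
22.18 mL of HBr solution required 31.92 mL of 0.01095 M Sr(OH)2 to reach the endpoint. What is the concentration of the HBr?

0.0315 M

n(Sr(OH)2) delivered = 0.01095 x 0.03192 = 0.0003495 mol.
The reaction is 2 HBr + 1 Sr(OH)2, so n(HBr) = 0.0003495 x 2/1 = 0.0006990 mol.
[HBr] = 0.0006990 mol / 0.02218 L = 0.0315 M.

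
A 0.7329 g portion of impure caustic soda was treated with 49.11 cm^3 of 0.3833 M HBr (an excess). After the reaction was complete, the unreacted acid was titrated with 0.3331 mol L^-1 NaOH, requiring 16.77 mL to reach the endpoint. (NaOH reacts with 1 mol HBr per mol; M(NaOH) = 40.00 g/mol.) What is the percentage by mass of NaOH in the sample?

72.2%

Total n(HBr) added = 0.3833 x 0.04911 = 0.01882 mol.
n(NaOH) used = 0.3331 x 0.01677 = 0.005586 mol, which equals the excess n(HBr).
So n(HBr) consumed by the sample = 0.01882 - 0.005586 = 0.01324 mol.
n(NaOH) = 0.01324 / 1 = 0.01324 mol.
mass NaOH = 0.01324 x 40.00 = 0.5295 g, so %NaOH = 0.5295/0.7329 x 100 = 72.2%.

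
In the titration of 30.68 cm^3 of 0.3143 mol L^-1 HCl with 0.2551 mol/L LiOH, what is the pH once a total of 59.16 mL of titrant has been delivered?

12.78

n(acid) = 0.3143 x 0.03068 = 0.009643 mol; n(LiOH) added = 0.2551 x 0.05916 = 0.01509 mol.
Base is in excess by 0.01509 - 0.009643 = 0.005449 mol in a total volume of 0.08984 L.
[OH^-] = 0.005449/0.08984 = 0.06065 M, so pOH = 1.22 and pH = 14.00 - 1.22 = 12.78.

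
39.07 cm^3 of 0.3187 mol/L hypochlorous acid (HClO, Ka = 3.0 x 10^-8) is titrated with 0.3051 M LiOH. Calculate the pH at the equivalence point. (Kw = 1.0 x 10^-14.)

10.36

n(HClO) = 0.3187 x 0.03907 = 0.01245 mol; V(LiOH) at equivalence = 0.01245/0.3051 = 0.04081 L.
At equivalence all the acid is converted to ClO-; total volume = 0.03907 + 0.04081 = 0.07988 L, so [ClO-] = 0.01245/0.07988 = 0.1559 M.
Kb = Kw/Ka = 1.0e-14 / 3.0 x 10^-8 = 3.33e-7.
[OH^-] = sqrt(Kb x [ClO-]) = sqrt(3.33e-7 x 0.1559) = 0.000228 M.
pOH = 3.64, so pH = 14.00 - 3.64 = 10.36.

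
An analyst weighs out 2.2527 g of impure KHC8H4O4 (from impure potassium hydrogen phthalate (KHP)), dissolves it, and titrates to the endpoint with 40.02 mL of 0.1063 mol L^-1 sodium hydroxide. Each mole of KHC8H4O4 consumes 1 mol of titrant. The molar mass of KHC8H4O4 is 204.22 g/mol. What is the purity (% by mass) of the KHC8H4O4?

38.6%

n(NaOH) = 0.1063 x 0.04002 = 0.004254 mol.
n(KHC8H4O4) = 0.004254 / 1 = 0.004254 mol.
mass of KHC8H4O4 = 0.004254 x 204.22 = 0.8688 g.
% purity = 0.8688 / 2.2527 x 100 = 38.6%.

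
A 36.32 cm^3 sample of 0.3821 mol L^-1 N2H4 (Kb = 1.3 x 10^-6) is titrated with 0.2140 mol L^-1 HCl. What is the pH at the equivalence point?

n(N2H4) = 0.3821 x 0.03632 = 0.01388 mol; V(HCl) at equivalence = 0.01388/0.2140 = 0.06485 L.
At equivalence the base is fully converted to N2H5+; total volume = 0.1012 L, so [N2H5+] = 0.01388/0.1012 = 0.1372 M.
Ka(N2H5+) = Kw/Kb = 1.0e-14 / 1.3 x 10^-6 = 7.69e-9.
[H^+] = sqrt(Ka x [N2H5+]) = sqrt(7.69e-9 x 0.1372) = 3.25e-5 M.
pH = -log(3.25e-5) = 4.49.

4.49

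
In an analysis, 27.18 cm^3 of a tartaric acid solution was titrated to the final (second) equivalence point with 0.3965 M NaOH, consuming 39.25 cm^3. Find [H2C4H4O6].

0.286 M

n(NaOH) = 0.3965 x 0.03925 = 0.01556 mol.
At the final (second) equivalence point, 2 mol OH^- react per mol H2C4H4O6, so n(H2C4H4O6) = 0.01556 / 2 = 0.007781 mol.
[H2C4H4O6] = 0.007781 / 0.02718 L = 0.286 M.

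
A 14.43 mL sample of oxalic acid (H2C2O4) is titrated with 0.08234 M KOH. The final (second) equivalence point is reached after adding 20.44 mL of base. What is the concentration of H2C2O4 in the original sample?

n(KOH) = 0.08234 x 0.02044 = 0.001683 mol.
At the final (second) equivalence point, 2 mol OH^- react per mol H2C2O4, so n(H2C2O4) = 0.001683 / 2 = 0.0008415 mol.
[H2C2O4] = 0.0008415 / 0.01443 L = 0.0583 M.

0.0583 M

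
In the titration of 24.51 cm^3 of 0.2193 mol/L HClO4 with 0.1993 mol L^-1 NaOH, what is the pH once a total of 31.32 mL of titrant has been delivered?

n(acid) = 0.2193 x 0.02451 = 0.005375 mol; n(NaOH) added = 0.1993 x 0.03132 = 0.006242 mol.
Base is in excess by 0.006242 - 0.005375 = 0.0008670 mol in a total volume of 0.05583 L.
[OH^-] = 0.0008670/0.05583 = 0.01553 M, so pOH = 1.81 and pH = 14.00 - 1.81 = 12.19.

12.19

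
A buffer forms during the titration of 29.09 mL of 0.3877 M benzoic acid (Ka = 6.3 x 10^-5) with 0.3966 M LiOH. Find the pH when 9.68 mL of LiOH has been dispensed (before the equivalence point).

3.91

Initial n(C6H5COOH) = 0.3877 x 0.02909 = 0.01128 mol.
n(LiOH) added = 0.3966 x 0.009680 = 0.003839 mol, converting that many moles of C6H5COOH to C6H5COO-.
Remaining n(C6H5COOH) = 0.007439 mol; n(C6H5COO-) = 0.003839 mol.
By Henderson-Hasselbalch, pH = pKa + log([A^-]/[HA]) = 4.20 + log(0.003839/0.007439) = 4.20 + (-0.29) = 3.91.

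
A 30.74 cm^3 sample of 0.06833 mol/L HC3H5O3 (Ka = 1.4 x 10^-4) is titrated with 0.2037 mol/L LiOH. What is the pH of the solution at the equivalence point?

8.28

n(HC3H5O3) = 0.06833 x 0.03074 = 0.002100 mol; V(LiOH) at equivalence = 0.002100/0.2037 = 0.01031 L.
At equivalence all the acid is converted to C3H5O3-; total volume = 0.03074 + 0.01031 = 0.04105 L, so [C3H5O3-] = 0.002100/0.04105 = 0.05117 M.
Kb = Kw/Ka = 1.0e-14 / 1.4 x 10^-4 = 7.14e-11.
[OH^-] = sqrt(Kb x [C3H5O3-]) = sqrt(7.14e-11 x 0.05117) = 1.91e-6 M.
pOH = 5.72, so pH = 14.00 - 5.72 = 8.28.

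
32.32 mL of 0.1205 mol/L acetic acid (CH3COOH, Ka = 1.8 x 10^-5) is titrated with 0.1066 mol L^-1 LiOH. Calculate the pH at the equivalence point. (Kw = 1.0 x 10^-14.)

n(CH3COOH) = 0.1205 x 0.03232 = 0.003895 mol; V(LiOH) at equivalence = 0.003895/0.1066 = 0.03653 L.
At equivalence all the acid is converted to CH3COO-; total volume = 0.03232 + 0.03653 = 0.06885 L, so [CH3COO-] = 0.003895/0.06885 = 0.05656 M.
Kb = Kw/Ka = 1.0e-14 / 1.8 x 10^-5 = 5.56e-10.
[OH^-] = sqrt(Kb x [CH3COO-]) = sqrt(5.56e-10 x 0.05656) = 5.61e-6 M.
pOH = 5.25, so pH = 14.00 - 5.25 = 8.75.

8.75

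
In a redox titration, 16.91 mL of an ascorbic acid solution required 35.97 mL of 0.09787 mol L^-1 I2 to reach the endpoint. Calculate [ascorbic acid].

0.208 M

n(I2) = 0.09787 x 0.03597 = 0.003520 mol.
From the balanced equation, 1 mol I2 reacts with 1 mol ascorbic acid, so n(ascorbic acid) = 0.003520 x 1/1 = 0.003520 mol.
[ascorbic acid] = 0.003520 / 0.01691 L = 0.208 M.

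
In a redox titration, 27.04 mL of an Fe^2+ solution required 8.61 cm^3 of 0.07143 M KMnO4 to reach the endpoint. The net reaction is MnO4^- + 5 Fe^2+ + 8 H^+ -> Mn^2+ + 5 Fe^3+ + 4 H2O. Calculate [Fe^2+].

0.114 M

n(KMnO4) = 0.07143 x 0.008610 = 0.0006150 mol.
From the balanced equation, 1 mol KMnO4 reacts with 5 mol Fe^2+, so n(Fe^2+) = 0.0006150 x 5/1 = 0.003075 mol.
[Fe^2+] = 0.003075 / 0.02704 L = 0.114 M.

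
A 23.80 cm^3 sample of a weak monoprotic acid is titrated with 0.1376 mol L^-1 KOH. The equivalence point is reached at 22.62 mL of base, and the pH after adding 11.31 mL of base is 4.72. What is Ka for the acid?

11.31 mL is half of the equivalence volume, so this is the half-equivalence point where [HA] = [A^-].
At half-equivalence pH = pKa, so pKa = 4.72.
Ka = 10^(-4.72) = 1.9 x 10^-5.

1.9 x 10^-5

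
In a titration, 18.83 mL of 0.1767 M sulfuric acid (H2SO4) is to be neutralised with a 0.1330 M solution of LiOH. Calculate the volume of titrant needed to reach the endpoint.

n(H2SO4) = 0.1767 mol/L x 0.01883 L = 0.003327 mol.
The neutralisation is 1 H2SO4 : 2 LiOH, so n(LiOH) = 0.003327 x 2/1 = 0.006655 mol.
V(LiOH) = 0.006655 / 0.1330 = 0.05003 L = 50.0 mL.

50.0 mL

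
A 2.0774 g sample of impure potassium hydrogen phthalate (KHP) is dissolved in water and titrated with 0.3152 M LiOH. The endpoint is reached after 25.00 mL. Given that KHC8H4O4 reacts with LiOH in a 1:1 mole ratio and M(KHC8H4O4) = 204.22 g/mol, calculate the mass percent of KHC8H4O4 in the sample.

n(LiOH) = 0.3152 x 0.02500 = 0.007880 mol.
n(KHC8H4O4) = 0.007880 / 1 = 0.007880 mol.
mass of KHC8H4O4 = 0.007880 x 204.22 = 1.609 g.
% purity = 1.609 / 2.0774 x 100 = 77.5%.

77.5%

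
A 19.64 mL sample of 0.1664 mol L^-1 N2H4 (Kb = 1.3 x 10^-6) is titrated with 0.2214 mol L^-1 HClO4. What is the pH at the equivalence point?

4.57

n(N2H4) = 0.1664 x 0.01964 = 0.003268 mol; V(HClO4) at equivalence = 0.003268/0.2214 = 0.01476 L.
At equivalence the base is fully converted to N2H5+; total volume = 0.03440 L, so [N2H5+] = 0.003268/0.03440 = 0.09500 M.
Ka(N2H5+) = Kw/Kb = 1.0e-14 / 1.3 x 10^-6 = 7.69e-9.
[H^+] = sqrt(Ka x [N2H5+]) = sqrt(7.69e-9 x 0.09500) = 2.70e-5 M.
pH = -log(2.70e-5) = 4.57.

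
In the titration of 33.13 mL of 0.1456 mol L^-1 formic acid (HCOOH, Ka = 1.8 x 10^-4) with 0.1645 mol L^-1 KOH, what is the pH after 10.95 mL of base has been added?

3.52

Initial n(HCOOH) = 0.1456 x 0.03313 = 0.004824 mol.
n(KOH) added = 0.1645 x 0.01095 = 0.001801 mol, converting that many moles of HCOOH to HCOO-.
Remaining n(HCOOH) = 0.003022 mol; n(HCOO-) = 0.001801 mol.
By Henderson-Hasselbalch, pH = pKa + log([A^-]/[HA]) = 3.74 + log(0.001801/0.003022) = 3.74 + (-0.22) = 3.52.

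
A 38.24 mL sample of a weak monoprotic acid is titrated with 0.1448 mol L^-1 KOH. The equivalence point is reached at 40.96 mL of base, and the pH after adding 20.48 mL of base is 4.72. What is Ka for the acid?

20.48 mL is half of the equivalence volume, so this is the half-equivalence point where [HA] = [A^-].
At half-equivalence pH = pKa, so pKa = 4.72.
Ka = 10^(-4.72) = 1.9 x 10^-5.

1.9 x 10^-5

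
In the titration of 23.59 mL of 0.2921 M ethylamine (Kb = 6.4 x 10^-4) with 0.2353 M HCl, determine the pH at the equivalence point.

n(C2H5NH2) = 0.2921 x 0.02359 = 0.006891 mol; V(HCl) at equivalence = 0.006891/0.2353 = 0.02928 L.
At equivalence the base is fully converted to C2H5NH3+; total volume = 0.05287 L, so [C2H5NH3+] = 0.006891/0.05287 = 0.1303 M.
Ka(C2H5NH3+) = Kw/Kb = 1.0e-14 / 6.4 x 10^-4 = 1.56e-11.
[H^+] = sqrt(Ka x [C2H5NH3+]) = sqrt(1.56e-11 x 0.1303) = 1.43e-6 M.
pH = -log(1.43e-6) = 5.85.

5.85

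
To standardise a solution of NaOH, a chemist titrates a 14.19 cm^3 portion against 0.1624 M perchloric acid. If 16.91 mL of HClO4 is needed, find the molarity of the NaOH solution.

n(HClO4) delivered = 0.1624 x 0.01691 = 0.002746 mol.
For a 1:1 reaction, n(NaOH) = 0.002746 mol.
[NaOH] = 0.002746 mol / 0.01419 L = 0.194 M.

0.194 M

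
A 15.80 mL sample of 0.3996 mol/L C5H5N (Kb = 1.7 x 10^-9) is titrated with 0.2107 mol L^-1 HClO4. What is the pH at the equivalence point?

3.05

n(C5H5N) = 0.3996 x 0.01580 = 0.006314 mol; V(HClO4) at equivalence = 0.006314/0.2107 = 0.02997 L.
At equivalence the base is fully converted to C5H5NH+; total volume = 0.04577 L, so [C5H5NH+] = 0.006314/0.04577 = 0.1380 M.
Ka(C5H5NH+) = Kw/Kb = 1.0e-14 / 1.7 x 10^-9 = 5.88e-6.
[H^+] = sqrt(Ka x [C5H5NH+]) = sqrt(5.88e-6 x 0.1380) = 0.000901 M.
pH = -log(0.000901) = 3.05.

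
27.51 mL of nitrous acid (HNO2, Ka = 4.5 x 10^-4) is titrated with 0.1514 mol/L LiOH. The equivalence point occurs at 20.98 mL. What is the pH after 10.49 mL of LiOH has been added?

10.49 mL is exactly half the equivalence volume (20.98/2), i.e. the half-equivalence point.
There, n(HA) = n(A^-), so pH = pKa = -log(4.5 x 10^-4) = 3.35.

3.35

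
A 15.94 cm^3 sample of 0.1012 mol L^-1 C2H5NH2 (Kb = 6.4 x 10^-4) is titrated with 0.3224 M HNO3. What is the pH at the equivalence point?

5.96

n(C2H5NH2) = 0.1012 x 0.01594 = 0.001613 mol; V(HNO3) at equivalence = 0.001613/0.3224 = 0.005003 L.
At equivalence the base is fully converted to C2H5NH3+; total volume = 0.02094 L, so [C2H5NH3+] = 0.001613/0.02094 = 0.07702 M.
Ka(C2H5NH3+) = Kw/Kb = 1.0e-14 / 6.4 x 10^-4 = 1.56e-11.
[H^+] = sqrt(Ka x [C2H5NH3+]) = sqrt(1.56e-11 x 0.07702) = 1.10e-6 M.
pH = -log(1.10e-6) = 5.96.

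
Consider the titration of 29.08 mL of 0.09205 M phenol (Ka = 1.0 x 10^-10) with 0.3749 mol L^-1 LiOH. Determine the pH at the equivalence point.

n(C6H5OH) = 0.09205 x 0.02908 = 0.002677 mol; V(LiOH) at equivalence = 0.002677/0.3749 = 0.007140 L.
At equivalence all the acid is converted to C6H5O-; total volume = 0.02908 + 0.007140 = 0.03622 L, so [C6H5O-] = 0.002677/0.03622 = 0.07390 M.
Kb = Kw/Ka = 1.0e-14 / 1.0 x 10^-10 = 0.000100.
[OH^-] = sqrt(Kb x [C6H5O-]) = sqrt(0.000100 x 0.07390) = 0.00272 M.
pOH = 2.57, so pH = 14.00 - 2.57 = 11.43.

11.43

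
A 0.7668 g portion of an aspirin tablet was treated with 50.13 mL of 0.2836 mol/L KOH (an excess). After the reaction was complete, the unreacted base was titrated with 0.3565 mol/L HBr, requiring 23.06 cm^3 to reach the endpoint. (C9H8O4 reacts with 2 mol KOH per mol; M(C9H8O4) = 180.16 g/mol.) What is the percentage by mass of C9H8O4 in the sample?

Total n(KOH) added = 0.2836 x 0.05013 = 0.01422 mol.
n(HBr) used = 0.3565 x 0.02306 = 0.008221 mol, which equals the excess n(KOH).
So n(KOH) consumed by the sample = 0.01422 - 0.008221 = 0.005996 mol.
n(C9H8O4) = 0.005996 / 2 = 0.002998 mol.
mass C9H8O4 = 0.002998 x 180.16 = 0.5401 g, so %C9H8O4 = 0.5401/0.7668 x 100 = 70.4%.

70.4%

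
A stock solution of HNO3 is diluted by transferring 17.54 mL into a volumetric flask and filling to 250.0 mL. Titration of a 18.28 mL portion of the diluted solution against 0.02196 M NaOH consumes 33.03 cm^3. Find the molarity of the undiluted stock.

0.566 M

n(NaOH) = 0.02196 x 0.03303 = 0.0007253 mol.
n(HNO3) in the aliquot = 0.0007253 mol.
[diluted HNO3] = 0.0007253 / 0.01828 = 0.03968 M.
Dilution factor = 250.0/17.54 = 14.25, so [stock] = 0.03968 x 14.25 = 0.566 M.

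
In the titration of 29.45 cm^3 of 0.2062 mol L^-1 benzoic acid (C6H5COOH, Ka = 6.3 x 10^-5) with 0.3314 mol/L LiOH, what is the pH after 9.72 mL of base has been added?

4.25

Initial n(C6H5COOH) = 0.2062 x 0.02945 = 0.006073 mol.
n(LiOH) added = 0.3314 x 0.009720 = 0.003221 mol, converting that many moles of C6H5COOH to C6H5COO-.
Remaining n(C6H5COOH) = 0.002851 mol; n(C6H5COO-) = 0.003221 mol.
By Henderson-Hasselbalch, pH = pKa + log([A^-]/[HA]) = 4.20 + log(0.003221/0.002851) = 4.20 + (+0.05) = 4.25.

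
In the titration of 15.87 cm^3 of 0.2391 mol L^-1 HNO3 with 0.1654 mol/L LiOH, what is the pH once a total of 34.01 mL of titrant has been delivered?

n(acid) = 0.2391 x 0.01587 = 0.003795 mol; n(LiOH) added = 0.1654 x 0.03401 = 0.005625 mol.
Base is in excess by 0.005625 - 0.003795 = 0.001831 mol in a total volume of 0.04988 L.
[OH^-] = 0.001831/0.04988 = 0.03670 M, so pOH = 1.44 and pH = 14.00 - 1.44 = 12.56.

12.56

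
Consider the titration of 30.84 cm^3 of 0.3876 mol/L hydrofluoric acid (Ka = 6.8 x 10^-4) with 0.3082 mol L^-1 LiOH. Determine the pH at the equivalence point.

8.20

n(HF) = 0.3876 x 0.03084 = 0.01195 mol; V(LiOH) at equivalence = 0.01195/0.3082 = 0.03879 L.
At equivalence all the acid is converted to F-; total volume = 0.03084 + 0.03879 = 0.06963 L, so [F-] = 0.01195/0.06963 = 0.1717 M.
Kb = Kw/Ka = 1.0e-14 / 6.8 x 10^-4 = 1.47e-11.
[OH^-] = sqrt(Kb x [F-]) = sqrt(1.47e-11 x 0.1717) = 1.59e-6 M.
pOH = 5.80, so pH = 14.00 - 5.80 = 8.20.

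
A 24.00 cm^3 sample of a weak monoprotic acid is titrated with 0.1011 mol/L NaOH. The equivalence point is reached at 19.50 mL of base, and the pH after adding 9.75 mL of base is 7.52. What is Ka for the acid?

9.75 mL is half of the equivalence volume, so this is the half-equivalence point where [HA] = [A^-].
At half-equivalence pH = pKa, so pKa = 7.52.
Ka = 10^(-7.52) = 3.0 x 10^-8.

3.0 x 10^-8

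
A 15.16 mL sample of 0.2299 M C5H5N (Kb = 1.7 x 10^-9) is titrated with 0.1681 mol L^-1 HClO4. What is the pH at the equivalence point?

3.12

n(C5H5N) = 0.2299 x 0.01516 = 0.003485 mol; V(HClO4) at equivalence = 0.003485/0.1681 = 0.02073 L.
At equivalence the base is fully converted to C5H5NH+; total volume = 0.03589 L, so [C5H5NH+] = 0.003485/0.03589 = 0.09710 M.
Ka(C5H5NH+) = Kw/Kb = 1.0e-14 / 1.7 x 10^-9 = 5.88e-6.
[H^+] = sqrt(Ka x [C5H5NH+]) = sqrt(5.88e-6 x 0.09710) = 0.000756 M.
pH = -log(0.000756) = 3.12.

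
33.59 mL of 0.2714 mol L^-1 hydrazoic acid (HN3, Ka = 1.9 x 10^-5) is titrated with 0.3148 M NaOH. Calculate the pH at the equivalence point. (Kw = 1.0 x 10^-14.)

n(HN3) = 0.2714 x 0.03359 = 0.009116 mol; V(NaOH) at equivalence = 0.009116/0.3148 = 0.02896 L.
At equivalence all the acid is converted to N3-; total volume = 0.03359 + 0.02896 = 0.06255 L, so [N3-] = 0.009116/0.06255 = 0.1457 M.
Kb = Kw/Ka = 1.0e-14 / 1.9 x 10^-5 = 5.26e-10.
[OH^-] = sqrt(Kb x [N3-]) = sqrt(5.26e-10 x 0.1457) = 8.76e-6 M.
pOH = 5.06, so pH = 14.00 - 5.06 = 8.94.

8.94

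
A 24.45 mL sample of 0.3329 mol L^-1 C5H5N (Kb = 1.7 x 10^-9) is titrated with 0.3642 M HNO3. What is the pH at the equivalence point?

3.00

n(C5H5N) = 0.3329 x 0.02445 = 0.008139 mol; V(HNO3) at equivalence = 0.008139/0.3642 = 0.02235 L.
At equivalence the base is fully converted to C5H5NH+; total volume = 0.04680 L, so [C5H5NH+] = 0.008139/0.04680 = 0.1739 M.
Ka(C5H5NH+) = Kw/Kb = 1.0e-14 / 1.7 x 10^-9 = 5.88e-6.
[H^+] = sqrt(Ka x [C5H5NH+]) = sqrt(5.88e-6 x 0.1739) = 0.00101 M.
pH = -log(0.00101) = 3.00.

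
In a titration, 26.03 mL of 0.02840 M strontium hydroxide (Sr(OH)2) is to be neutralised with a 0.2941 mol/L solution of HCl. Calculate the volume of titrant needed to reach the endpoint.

n(Sr(OH)2) = 0.02840 mol/L x 0.02603 L = 0.0007393 mol.
The neutralisation is 1 Sr(OH)2 : 2 HCl, so n(HCl) = 0.0007393 x 2/1 = 0.001479 mol.
V(HCl) = 0.001479 / 0.2941 = 0.005027 L = 5.03 mL.

5.03 mL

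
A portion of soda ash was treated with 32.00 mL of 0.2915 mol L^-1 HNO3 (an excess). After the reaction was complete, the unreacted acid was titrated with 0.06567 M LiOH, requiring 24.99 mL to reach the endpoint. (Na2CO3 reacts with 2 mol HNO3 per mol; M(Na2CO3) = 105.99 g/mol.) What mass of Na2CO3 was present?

Total n(HNO3) added = 0.2915 x 0.03200 = 0.009328 mol.
n(LiOH) used = 0.06567 x 0.02499 = 0.001641 mol, which equals the excess n(HNO3).
So n(HNO3) consumed by the sample = 0.009328 - 0.001641 = 0.007687 mol.
n(Na2CO3) = 0.007687 / 2 = 0.003843 mol.
mass = 0.003843 mol x 105.99 g/mol = 0.407 g.

0.407 g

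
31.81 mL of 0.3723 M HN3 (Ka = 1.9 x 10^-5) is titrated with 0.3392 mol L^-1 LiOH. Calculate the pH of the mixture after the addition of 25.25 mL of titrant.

5.14

Initial n(HN3) = 0.3723 x 0.03181 = 0.01184 mol.
n(LiOH) added = 0.3392 x 0.02525 = 0.008565 mol, converting that many moles of HN3 to N3-.
Remaining n(HN3) = 0.003278 mol; n(N3-) = 0.008565 mol.
By Henderson-Hasselbalch, pH = pKa + log([A^-]/[HA]) = 4.72 + log(0.008565/0.003278) = 4.72 + (+0.42) = 5.14.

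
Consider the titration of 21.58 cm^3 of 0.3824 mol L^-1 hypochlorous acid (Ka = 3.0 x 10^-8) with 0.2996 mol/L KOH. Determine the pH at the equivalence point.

n(HClO) = 0.3824 x 0.02158 = 0.008252 mol; V(KOH) at equivalence = 0.008252/0.2996 = 0.02754 L.
At equivalence all the acid is converted to ClO-; total volume = 0.02158 + 0.02754 = 0.04912 L, so [ClO-] = 0.008252/0.04912 = 0.1680 M.
Kb = Kw/Ka = 1.0e-14 / 3.0 x 10^-8 = 3.33e-7.
[OH^-] = sqrt(Kb x [ClO-]) = sqrt(3.33e-7 x 0.1680) = 0.000237 M.
pOH = 3.63, so pH = 14.00 - 3.63 = 10.37.

10.37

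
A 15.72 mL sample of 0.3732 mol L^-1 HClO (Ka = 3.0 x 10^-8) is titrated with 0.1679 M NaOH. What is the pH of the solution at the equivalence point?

10.29

n(HClO) = 0.3732 x 0.01572 = 0.005867 mol; V(NaOH) at equivalence = 0.005867/0.1679 = 0.03494 L.
At equivalence all the acid is converted to ClO-; total volume = 0.01572 + 0.03494 = 0.05066 L, so [ClO-] = 0.005867/0.05066 = 0.1158 M.
Kb = Kw/Ka = 1.0e-14 / 3.0 x 10^-8 = 3.33e-7.
[OH^-] = sqrt(Kb x [ClO-]) = sqrt(3.33e-7 x 0.1158) = 0.000196 M.
pOH = 3.71, so pH = 14.00 - 3.71 = 10.29.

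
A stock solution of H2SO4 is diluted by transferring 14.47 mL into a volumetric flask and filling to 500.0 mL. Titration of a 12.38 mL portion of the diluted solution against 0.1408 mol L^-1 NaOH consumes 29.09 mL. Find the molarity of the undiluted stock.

5.72 M

n(NaOH) = 0.1408 x 0.02909 = 0.004096 mol.
n(H2SO4) in the aliquot = 0.004096 x 1/2 = 0.002048 mol.
[diluted H2SO4] = 0.002048 / 0.01238 = 0.1654 M.
Dilution factor = 500.0/14.47 = 34.55, so [stock] = 0.1654 x 34.55 = 5.72 M.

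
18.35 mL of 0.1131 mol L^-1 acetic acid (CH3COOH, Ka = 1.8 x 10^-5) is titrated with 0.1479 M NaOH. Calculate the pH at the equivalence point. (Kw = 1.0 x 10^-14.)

n(CH3COOH) = 0.1131 x 0.01835 = 0.002075 mol; V(NaOH) at equivalence = 0.002075/0.1479 = 0.01403 L.
At equivalence all the acid is converted to CH3COO-; total volume = 0.01835 + 0.01403 = 0.03238 L, so [CH3COO-] = 0.002075/0.03238 = 0.06409 M.
Kb = Kw/Ka = 1.0e-14 / 1.8 x 10^-5 = 5.56e-10.
[OH^-] = sqrt(Kb x [CH3COO-]) = sqrt(5.56e-10 x 0.06409) = 5.97e-6 M.
pOH = 5.22, so pH = 14.00 - 5.22 = 8.78.

8.78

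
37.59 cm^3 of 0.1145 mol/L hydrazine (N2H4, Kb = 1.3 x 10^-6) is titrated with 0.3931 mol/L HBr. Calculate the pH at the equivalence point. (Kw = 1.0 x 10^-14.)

4.58

n(N2H4) = 0.1145 x 0.03759 = 0.004304 mol; V(HBr) at equivalence = 0.004304/0.3931 = 0.01095 L.
At equivalence the base is fully converted to N2H5+; total volume = 0.04854 L, so [N2H5+] = 0.004304/0.04854 = 0.08867 M.
Ka(N2H5+) = Kw/Kb = 1.0e-14 / 1.3 x 10^-6 = 7.69e-9.
[H^+] = sqrt(Ka x [N2H5+]) = sqrt(7.69e-9 x 0.08867) = 2.61e-5 M.
pH = -log(2.61e-5) = 4.58.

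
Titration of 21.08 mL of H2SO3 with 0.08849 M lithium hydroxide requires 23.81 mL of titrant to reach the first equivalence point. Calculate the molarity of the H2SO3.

0.100 M

n(LiOH) = 0.08849 x 0.02381 = 0.002107 mol.
At the first equivalence point, 1 mol OH^- react per mol H2SO3, so n(H2SO3) = 0.002107 / 1 = 0.002107 mol.
[H2SO3] = 0.002107 / 0.02108 L = 0.100 M.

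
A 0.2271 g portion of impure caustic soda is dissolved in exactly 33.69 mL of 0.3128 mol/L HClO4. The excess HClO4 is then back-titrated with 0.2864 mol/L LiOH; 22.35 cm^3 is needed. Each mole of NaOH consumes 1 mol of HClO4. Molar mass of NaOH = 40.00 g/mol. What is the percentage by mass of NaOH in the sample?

Total n(HClO4) added = 0.3128 x 0.03369 = 0.01054 mol.
n(LiOH) used = 0.2864 x 0.02235 = 0.006401 mol, which equals the excess n(HClO4).
So n(HClO4) consumed by the sample = 0.01054 - 0.006401 = 0.004137 mol.
n(NaOH) = 0.004137 / 1 = 0.004137 mol.
mass NaOH = 0.004137 x 40.00 = 0.1655 g, so %NaOH = 0.1655/0.2271 x 100 = 72.9%.

72.9%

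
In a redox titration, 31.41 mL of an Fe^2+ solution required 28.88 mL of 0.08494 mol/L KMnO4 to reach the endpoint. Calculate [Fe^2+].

0.390 M

n(KMnO4) = 0.08494 x 0.02888 = 0.002453 mol.
From the balanced equation, 1 mol KMnO4 reacts with 5 mol Fe^2+, so n(Fe^2+) = 0.002453 x 5/1 = 0.01227 mol.
[Fe^2+] = 0.01227 / 0.03141 L = 0.390 M.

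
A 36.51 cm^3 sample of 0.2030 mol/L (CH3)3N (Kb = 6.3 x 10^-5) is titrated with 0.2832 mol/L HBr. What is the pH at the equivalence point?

5.36

n((CH3)3N) = 0.2030 x 0.03651 = 0.007412 mol; V(HBr) at equivalence = 0.007412/0.2832 = 0.02617 L.
At equivalence the base is fully converted to (CH3)3NH+; total volume = 0.06268 L, so [(CH3)3NH+] = 0.007412/0.06268 = 0.1182 M.
Ka((CH3)3NH+) = Kw/Kb = 1.0e-14 / 6.3 x 10^-5 = 1.59e-10.
[H^+] = sqrt(Ka x [(CH3)3NH+]) = sqrt(1.59e-10 x 0.1182) = 4.33e-6 M.
pH = -log(4.33e-6) = 5.36.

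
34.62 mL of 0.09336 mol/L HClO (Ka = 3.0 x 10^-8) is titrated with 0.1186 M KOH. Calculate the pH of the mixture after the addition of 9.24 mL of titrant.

Initial n(HClO) = 0.09336 x 0.03462 = 0.003232 mol.
n(KOH) added = 0.1186 x 0.009240 = 0.001096 mol, converting that many moles of HClO to ClO-.
Remaining n(HClO) = 0.002136 mol; n(ClO-) = 0.001096 mol.
By Henderson-Hasselbalch, pH = pKa + log([A^-]/[HA]) = 7.52 + log(0.001096/0.002136) = 7.52 + (-0.29) = 7.23.

7.23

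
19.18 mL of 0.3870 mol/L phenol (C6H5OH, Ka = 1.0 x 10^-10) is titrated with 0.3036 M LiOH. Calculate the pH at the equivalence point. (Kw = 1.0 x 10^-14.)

11.62

n(C6H5OH) = 0.3870 x 0.01918 = 0.007423 mol; V(LiOH) at equivalence = 0.007423/0.3036 = 0.02445 L.
At equivalence all the acid is converted to C6H5O-; total volume = 0.01918 + 0.02445 = 0.04363 L, so [C6H5O-] = 0.007423/0.04363 = 0.1701 M.
Kb = Kw/Ka = 1.0e-14 / 1.0 x 10^-10 = 0.000100.
[OH^-] = sqrt(Kb x [C6H5O-]) = sqrt(0.000100 x 0.1701) = 0.00412 M.
pOH = 2.38, so pH = 14.00 - 2.38 = 11.62.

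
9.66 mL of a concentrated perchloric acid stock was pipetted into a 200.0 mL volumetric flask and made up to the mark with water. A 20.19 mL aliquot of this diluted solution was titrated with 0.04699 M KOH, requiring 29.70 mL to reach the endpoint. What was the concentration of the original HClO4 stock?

n(KOH) = 0.04699 x 0.02970 = 0.001396 mol.
n(HClO4) in the aliquot = 0.001396 mol.
[diluted HClO4] = 0.001396 / 0.02019 = 0.06912 M.
Dilution factor = 200.0/9.660 = 20.70, so [stock] = 0.06912 x 20.70 = 1.43 M.

1.43 M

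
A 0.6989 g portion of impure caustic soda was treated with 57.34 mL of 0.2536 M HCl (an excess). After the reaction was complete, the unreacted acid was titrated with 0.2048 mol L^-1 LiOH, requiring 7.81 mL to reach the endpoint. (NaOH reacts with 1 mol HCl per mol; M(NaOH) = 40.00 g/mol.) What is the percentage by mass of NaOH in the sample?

74.1%

Total n(HCl) added = 0.2536 x 0.05734 = 0.01454 mol.
n(LiOH) used = 0.2048 x 0.007810 = 0.001599 mol, which equals the excess n(HCl).
So n(HCl) consumed by the sample = 0.01454 - 0.001599 = 0.01294 mol.
n(NaOH) = 0.01294 / 1 = 0.01294 mol.
mass NaOH = 0.01294 x 40.00 = 0.5177 g, so %NaOH = 0.5177/0.6989 x 100 = 74.1%.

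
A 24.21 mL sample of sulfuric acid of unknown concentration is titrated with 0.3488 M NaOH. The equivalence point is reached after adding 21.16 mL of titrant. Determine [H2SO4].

0.152 M

n(NaOH) delivered = 0.3488 x 0.02116 = 0.007381 mol.
The reaction is 1 H2SO4 + 2 NaOH, so n(H2SO4) = 0.007381 x 1/2 = 0.003690 mol.
[H2SO4] = 0.003690 mol / 0.02421 L = 0.152 M.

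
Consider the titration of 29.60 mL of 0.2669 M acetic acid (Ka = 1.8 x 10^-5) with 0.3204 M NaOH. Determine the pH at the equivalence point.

8.95

n(CH3COOH) = 0.2669 x 0.02960 = 0.007900 mol; V(NaOH) at equivalence = 0.007900/0.3204 = 0.02466 L.
At equivalence all the acid is converted to CH3COO-; total volume = 0.02960 + 0.02466 = 0.05426 L, so [CH3COO-] = 0.007900/0.05426 = 0.1456 M.
Kb = Kw/Ka = 1.0e-14 / 1.8 x 10^-5 = 5.56e-10.
[OH^-] = sqrt(Kb x [CH3COO-]) = sqrt(5.56e-10 x 0.1456) = 8.99e-6 M.
pOH = 5.05, so pH = 14.00 - 5.05 = 8.95.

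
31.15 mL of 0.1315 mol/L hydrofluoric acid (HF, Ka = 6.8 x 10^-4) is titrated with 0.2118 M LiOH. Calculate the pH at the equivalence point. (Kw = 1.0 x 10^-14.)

8.04

n(HF) = 0.1315 x 0.03115 = 0.004096 mol; V(LiOH) at equivalence = 0.004096/0.2118 = 0.01934 L.
At equivalence all the acid is converted to F-; total volume = 0.03115 + 0.01934 = 0.05049 L, so [F-] = 0.004096/0.05049 = 0.08113 M.
Kb = Kw/Ka = 1.0e-14 / 6.8 x 10^-4 = 1.47e-11.
[OH^-] = sqrt(Kb x [F-]) = sqrt(1.47e-11 x 0.08113) = 1.09e-6 M.
pOH = 5.96, so pH = 14.00 - 5.96 = 8.04.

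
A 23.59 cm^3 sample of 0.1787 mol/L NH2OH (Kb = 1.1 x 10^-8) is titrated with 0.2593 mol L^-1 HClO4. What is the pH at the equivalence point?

n(NH2OH) = 0.1787 x 0.02359 = 0.004216 mol; V(HClO4) at equivalence = 0.004216/0.2593 = 0.01626 L.
At equivalence the base is fully converted to NH3OH+; total volume = 0.03985 L, so [NH3OH+] = 0.004216/0.03985 = 0.1058 M.
Ka(NH3OH+) = Kw/Kb = 1.0e-14 / 1.1 x 10^-8 = 9.09e-7.
[H^+] = sqrt(Ka x [NH3OH+]) = sqrt(9.09e-7 x 0.1058) = 0.000310 M.
pH = -log(0.000310) = 3.51.

3.51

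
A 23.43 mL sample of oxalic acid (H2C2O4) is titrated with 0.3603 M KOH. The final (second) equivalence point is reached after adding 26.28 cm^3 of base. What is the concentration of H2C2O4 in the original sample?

n(KOH) = 0.3603 x 0.02628 = 0.009469 mol.
At the final (second) equivalence point, 2 mol OH^- react per mol H2C2O4, so n(H2C2O4) = 0.009469 / 2 = 0.004734 mol.
[H2C2O4] = 0.004734 / 0.02343 L = 0.202 M.

0.202 M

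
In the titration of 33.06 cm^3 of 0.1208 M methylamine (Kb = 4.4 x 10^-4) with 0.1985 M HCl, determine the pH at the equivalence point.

5.88

n(CH3NH2) = 0.1208 x 0.03306 = 0.003994 mol; V(HCl) at equivalence = 0.003994/0.1985 = 0.02012 L.
At equivalence the base is fully converted to CH3NH3+; total volume = 0.05318 L, so [CH3NH3+] = 0.003994/0.05318 = 0.07510 M.
Ka(CH3NH3+) = Kw/Kb = 1.0e-14 / 4.4 x 10^-4 = 2.27e-11.
[H^+] = sqrt(Ka x [CH3NH3+]) = sqrt(2.27e-11 x 0.07510) = 1.31e-6 M.
pH = -log(1.31e-6) = 5.88.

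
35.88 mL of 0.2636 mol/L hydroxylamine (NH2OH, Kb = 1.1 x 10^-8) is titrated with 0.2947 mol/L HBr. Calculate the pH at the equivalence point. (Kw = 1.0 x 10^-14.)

3.45

n(NH2OH) = 0.2636 x 0.03588 = 0.009458 mol; V(HBr) at equivalence = 0.009458/0.2947 = 0.03209 L.
At equivalence the base is fully converted to NH3OH+; total volume = 0.06797 L, so [NH3OH+] = 0.009458/0.06797 = 0.1391 M.
Ka(NH3OH+) = Kw/Kb = 1.0e-14 / 1.1 x 10^-8 = 9.09e-7.
[H^+] = sqrt(Ka x [NH3OH+]) = sqrt(9.09e-7 x 0.1391) = 0.000356 M.
pH = -log(0.000356) = 3.45.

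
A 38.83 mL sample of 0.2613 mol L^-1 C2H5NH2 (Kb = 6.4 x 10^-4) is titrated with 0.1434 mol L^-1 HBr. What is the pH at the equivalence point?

5.92

n(C2H5NH2) = 0.2613 x 0.03883 = 0.01015 mol; V(HBr) at equivalence = 0.01015/0.1434 = 0.07076 L.
At equivalence the base is fully converted to C2H5NH3+; total volume = 0.1096 L, so [C2H5NH3+] = 0.01015/0.1096 = 0.09259 M.
Ka(C2H5NH3+) = Kw/Kb = 1.0e-14 / 6.4 x 10^-4 = 1.56e-11.
[H^+] = sqrt(Ka x [C2H5NH3+]) = sqrt(1.56e-11 x 0.09259) = 1.20e-6 M.
pH = -log(1.20e-6) = 5.92.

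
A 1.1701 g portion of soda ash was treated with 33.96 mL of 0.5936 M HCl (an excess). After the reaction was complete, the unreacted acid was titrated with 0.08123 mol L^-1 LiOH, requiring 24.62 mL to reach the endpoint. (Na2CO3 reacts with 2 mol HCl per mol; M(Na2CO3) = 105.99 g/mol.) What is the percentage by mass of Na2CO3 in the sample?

82.2%

Total n(HCl) added = 0.5936 x 0.03396 = 0.02016 mol.
n(LiOH) used = 0.08123 x 0.02462 = 0.002000 mol, which equals the excess n(HCl).
So n(HCl) consumed by the sample = 0.02016 - 0.002000 = 0.01816 mol.
n(Na2CO3) = 0.01816 / 2 = 0.009079 mol.
mass Na2CO3 = 0.009079 x 105.99 = 0.9623 g, so %Na2CO3 = 0.9623/1.1701 x 100 = 82.2%.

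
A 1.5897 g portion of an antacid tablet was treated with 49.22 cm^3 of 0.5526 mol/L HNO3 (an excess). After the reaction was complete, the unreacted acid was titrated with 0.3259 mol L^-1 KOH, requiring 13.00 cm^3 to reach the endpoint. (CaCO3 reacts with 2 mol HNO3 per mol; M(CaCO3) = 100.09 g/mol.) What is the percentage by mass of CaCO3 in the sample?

Total n(HNO3) added = 0.5526 x 0.04922 = 0.02720 mol.
n(KOH) used = 0.3259 x 0.01300 = 0.004237 mol, which equals the excess n(HNO3).
So n(HNO3) consumed by the sample = 0.02720 - 0.004237 = 0.02296 mol.
n(CaCO3) = 0.02296 / 2 = 0.01148 mol.
mass CaCO3 = 0.01148 x 100.09 = 1.149 g, so %CaCO3 = 1.149/1.5897 x 100 = 72.3%.

72.3%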